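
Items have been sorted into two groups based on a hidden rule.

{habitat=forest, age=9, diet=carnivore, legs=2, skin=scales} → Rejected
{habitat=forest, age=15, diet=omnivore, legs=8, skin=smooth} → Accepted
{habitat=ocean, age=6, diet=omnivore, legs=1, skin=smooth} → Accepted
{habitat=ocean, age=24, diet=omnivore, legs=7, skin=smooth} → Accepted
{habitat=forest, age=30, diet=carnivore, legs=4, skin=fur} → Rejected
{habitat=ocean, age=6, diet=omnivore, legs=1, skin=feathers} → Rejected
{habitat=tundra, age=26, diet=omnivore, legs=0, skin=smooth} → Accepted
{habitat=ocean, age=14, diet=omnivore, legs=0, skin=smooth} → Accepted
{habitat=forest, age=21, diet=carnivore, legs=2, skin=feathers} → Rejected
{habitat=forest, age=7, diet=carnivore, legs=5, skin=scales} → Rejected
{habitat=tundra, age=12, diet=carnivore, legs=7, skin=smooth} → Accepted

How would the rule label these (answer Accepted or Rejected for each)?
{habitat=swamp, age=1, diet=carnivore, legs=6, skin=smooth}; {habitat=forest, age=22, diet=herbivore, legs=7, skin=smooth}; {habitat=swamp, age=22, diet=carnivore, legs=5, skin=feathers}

Accepted, Accepted, Rejected

The rule appears to be: skin is smooth.
{habitat=swamp, age=1, diet=carnivore, legs=6, skin=smooth} → skin is smooth → Accepted. {habitat=forest, age=22, diet=herbivore, legs=7, skin=smooth} → skin is smooth → Accepted. {habitat=swamp, age=22, diet=carnivore, legs=5, skin=feathers} → skin is feathers → Rejected.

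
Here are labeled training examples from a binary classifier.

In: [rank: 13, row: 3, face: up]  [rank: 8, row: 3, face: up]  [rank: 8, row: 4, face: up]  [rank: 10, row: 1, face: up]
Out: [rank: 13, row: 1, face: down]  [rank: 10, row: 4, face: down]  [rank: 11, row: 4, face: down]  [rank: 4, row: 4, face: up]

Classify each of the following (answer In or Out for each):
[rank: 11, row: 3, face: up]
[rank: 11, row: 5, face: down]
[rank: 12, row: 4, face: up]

The rule appears to be: face is up AND rank ≥ 8.
[rank: 11, row: 3, face: up]: face is up, rank = 11 — fits, so In.
[rank: 11, row: 5, face: down]: face is down, rank = 11 — fails this test, so Out.
[rank: 12, row: 4, face: up]: face is up, rank = 12 — fits, so In.

In, Out, In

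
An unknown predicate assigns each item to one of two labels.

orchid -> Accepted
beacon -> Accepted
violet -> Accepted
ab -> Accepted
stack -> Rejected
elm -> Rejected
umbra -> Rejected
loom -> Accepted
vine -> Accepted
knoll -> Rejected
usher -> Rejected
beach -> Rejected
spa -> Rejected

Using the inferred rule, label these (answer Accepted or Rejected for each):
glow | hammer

Accepted, Accepted

The simplest hypothesis consistent with all the labels is: even length.
glow → length 4 → Accepted.
hammer → length 6 → Accepted.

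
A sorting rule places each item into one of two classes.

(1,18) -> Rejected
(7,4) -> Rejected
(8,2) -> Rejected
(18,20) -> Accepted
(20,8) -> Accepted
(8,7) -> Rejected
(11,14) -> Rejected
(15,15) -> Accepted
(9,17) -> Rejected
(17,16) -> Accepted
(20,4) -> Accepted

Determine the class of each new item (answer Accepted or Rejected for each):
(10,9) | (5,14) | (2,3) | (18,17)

The common property of the 'Accepted' items is: first ≥ 14. No 'Rejected' item has it.

Rejected, Rejected, Rejected, Accepted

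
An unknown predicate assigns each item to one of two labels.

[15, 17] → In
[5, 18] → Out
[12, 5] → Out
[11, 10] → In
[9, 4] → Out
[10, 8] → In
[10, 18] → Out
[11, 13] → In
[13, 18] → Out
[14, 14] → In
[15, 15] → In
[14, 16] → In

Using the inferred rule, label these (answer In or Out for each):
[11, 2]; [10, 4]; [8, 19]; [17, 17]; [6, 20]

Out, Out, Out, In, Out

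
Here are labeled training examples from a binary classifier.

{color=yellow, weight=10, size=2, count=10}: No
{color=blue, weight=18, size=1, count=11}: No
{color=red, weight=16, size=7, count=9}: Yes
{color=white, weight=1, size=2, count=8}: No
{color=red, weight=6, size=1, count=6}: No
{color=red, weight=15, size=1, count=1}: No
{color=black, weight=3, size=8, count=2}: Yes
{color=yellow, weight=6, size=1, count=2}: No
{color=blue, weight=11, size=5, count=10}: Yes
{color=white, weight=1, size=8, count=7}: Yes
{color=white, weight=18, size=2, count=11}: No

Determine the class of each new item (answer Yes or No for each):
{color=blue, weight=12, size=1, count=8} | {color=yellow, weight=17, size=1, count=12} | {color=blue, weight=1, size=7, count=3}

Rule: size ≥ 5. This holds for each 'Yes' example and fails for each 'No' one.
{color=blue, weight=12, size=1, count=8} — size = 1, hence No.
{color=yellow, weight=17, size=1, count=12} — size = 1, hence No.
{color=blue, weight=1, size=7, count=3} — size = 7, hence Yes.

No, No, Yes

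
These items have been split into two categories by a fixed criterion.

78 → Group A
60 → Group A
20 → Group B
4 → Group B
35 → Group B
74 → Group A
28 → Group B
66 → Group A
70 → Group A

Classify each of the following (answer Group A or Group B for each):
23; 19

Group B, Group B

Rule: at least 60. This holds for each 'Group A' example and fails for each 'Group B' one.
23 — 23 < 60, hence Group B. 19 — 19 < 60, hence Group B.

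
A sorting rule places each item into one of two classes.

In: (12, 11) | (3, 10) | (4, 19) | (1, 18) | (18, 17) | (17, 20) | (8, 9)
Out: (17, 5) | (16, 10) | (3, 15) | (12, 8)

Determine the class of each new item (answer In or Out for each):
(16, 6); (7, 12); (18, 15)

Out, In, In

'In' ⟺ sum is odd.
(16, 6): Out (16+6 = 22). (7, 12): In (7+12 = 19). (18, 15): In (18+15 = 33).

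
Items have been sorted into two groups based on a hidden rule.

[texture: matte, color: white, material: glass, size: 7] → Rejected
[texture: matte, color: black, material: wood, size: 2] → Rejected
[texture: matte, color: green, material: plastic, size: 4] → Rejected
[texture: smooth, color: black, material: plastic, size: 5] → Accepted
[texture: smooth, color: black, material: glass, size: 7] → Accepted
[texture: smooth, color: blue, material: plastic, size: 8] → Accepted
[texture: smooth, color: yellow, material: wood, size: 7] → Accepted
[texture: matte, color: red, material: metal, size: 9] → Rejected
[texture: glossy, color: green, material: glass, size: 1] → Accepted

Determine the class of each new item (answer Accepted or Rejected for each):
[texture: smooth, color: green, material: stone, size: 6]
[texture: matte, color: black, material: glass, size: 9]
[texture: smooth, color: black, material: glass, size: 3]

The simplest hypothesis consistent with all the labels is: texture is not matte.
[texture: smooth, color: green, material: stone, size: 6] — texture is smooth, hence Accepted.
[texture: matte, color: black, material: glass, size: 9] — texture is matte, hence Rejected.
[texture: smooth, color: black, material: glass, size: 3] — texture is smooth, hence Accepted.

Accepted, Rejected, Accepted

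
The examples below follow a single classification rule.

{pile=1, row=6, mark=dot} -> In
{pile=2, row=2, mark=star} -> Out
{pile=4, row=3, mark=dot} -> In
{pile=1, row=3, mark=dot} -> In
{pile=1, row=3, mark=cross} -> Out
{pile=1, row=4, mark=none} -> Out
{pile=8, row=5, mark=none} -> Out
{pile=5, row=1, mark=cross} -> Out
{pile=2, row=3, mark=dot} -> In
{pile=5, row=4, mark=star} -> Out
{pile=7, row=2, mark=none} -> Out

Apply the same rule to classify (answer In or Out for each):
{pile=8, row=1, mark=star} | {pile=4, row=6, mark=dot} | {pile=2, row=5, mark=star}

Out, In, Out

'In' ⟺ mark is dot.
Out: {pile=8, row=1, mark=star}, since mark is star. In: {pile=4, row=6, mark=dot}, since mark is dot. Out: {pile=2, row=5, mark=star}, since mark is star.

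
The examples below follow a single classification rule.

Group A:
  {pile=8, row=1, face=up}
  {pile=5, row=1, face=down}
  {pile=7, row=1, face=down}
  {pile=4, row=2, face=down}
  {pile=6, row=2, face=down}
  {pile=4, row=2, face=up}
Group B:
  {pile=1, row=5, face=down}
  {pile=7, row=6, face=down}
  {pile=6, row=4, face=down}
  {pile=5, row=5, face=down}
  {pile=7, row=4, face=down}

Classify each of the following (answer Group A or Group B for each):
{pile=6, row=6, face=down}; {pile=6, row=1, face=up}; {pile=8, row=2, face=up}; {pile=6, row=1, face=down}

The pattern is that an item is 'Group A' exactly when: row ≤ 2.
{pile=6, row=6, face=down}: row = 6, doesn't match → Group B. {pile=6, row=1, face=up}: row = 1, qualifies → Group A. {pile=8, row=2, face=up}: row = 2, qualifies → Group A. {pile=6, row=1, face=down}: row = 1, qualifies → Group A.

Group B, Group A, Group A, Group A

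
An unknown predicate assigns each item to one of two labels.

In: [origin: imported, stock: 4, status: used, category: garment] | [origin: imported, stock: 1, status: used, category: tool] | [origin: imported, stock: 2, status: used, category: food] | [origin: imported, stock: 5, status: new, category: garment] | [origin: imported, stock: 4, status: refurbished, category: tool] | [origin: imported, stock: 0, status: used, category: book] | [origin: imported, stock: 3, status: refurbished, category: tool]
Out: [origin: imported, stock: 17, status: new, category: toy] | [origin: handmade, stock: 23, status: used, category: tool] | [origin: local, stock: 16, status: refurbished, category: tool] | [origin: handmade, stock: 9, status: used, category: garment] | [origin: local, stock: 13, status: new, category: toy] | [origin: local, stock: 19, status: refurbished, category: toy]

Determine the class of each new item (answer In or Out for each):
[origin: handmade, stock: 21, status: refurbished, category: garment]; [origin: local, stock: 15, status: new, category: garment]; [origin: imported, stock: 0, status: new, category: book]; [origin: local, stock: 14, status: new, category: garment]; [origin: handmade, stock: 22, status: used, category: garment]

A rule that fits every label: stock ≤ 5 — true of each 'In' example, false of each 'Out' one.
[origin: handmade, stock: 21, status: refurbished, category: garment] — stock = 21, hence Out.
[origin: local, stock: 15, status: new, category: garment] — stock = 15, hence Out.
[origin: imported, stock: 0, status: new, category: book] — stock = 0, hence In.
[origin: local, stock: 14, status: new, category: garment] — stock = 14, hence Out.
[origin: handmade, stock: 22, status: used, category: garment] — stock = 22, hence Out.

Out, Out, In, Out, Out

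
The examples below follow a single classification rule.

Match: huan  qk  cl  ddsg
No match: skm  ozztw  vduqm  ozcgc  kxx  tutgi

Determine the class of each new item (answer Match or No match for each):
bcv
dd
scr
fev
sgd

'Match' ⟺ even length.
bcv → length 3 → No match. dd → length 2 → Match. scr → length 3 → No match. fev → length 3 → No match. sgd → length 3 → No match.

No match, Match, No match, No match, No match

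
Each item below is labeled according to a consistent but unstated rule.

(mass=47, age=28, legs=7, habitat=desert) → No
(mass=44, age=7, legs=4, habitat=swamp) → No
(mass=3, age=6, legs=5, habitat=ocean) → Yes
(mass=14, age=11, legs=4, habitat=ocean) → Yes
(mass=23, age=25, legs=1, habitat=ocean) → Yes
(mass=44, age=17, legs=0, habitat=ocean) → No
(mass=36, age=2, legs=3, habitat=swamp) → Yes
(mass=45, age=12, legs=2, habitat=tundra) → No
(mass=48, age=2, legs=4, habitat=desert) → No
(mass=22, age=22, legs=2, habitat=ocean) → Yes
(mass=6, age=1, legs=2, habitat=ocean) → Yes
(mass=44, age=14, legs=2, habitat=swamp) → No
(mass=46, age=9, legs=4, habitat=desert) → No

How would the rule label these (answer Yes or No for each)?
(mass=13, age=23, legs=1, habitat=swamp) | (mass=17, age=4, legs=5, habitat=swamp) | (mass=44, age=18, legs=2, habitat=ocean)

All 'Yes' examples share one property — mass ≤ 36 — and every 'No' example lacks it.

Yes, Yes, No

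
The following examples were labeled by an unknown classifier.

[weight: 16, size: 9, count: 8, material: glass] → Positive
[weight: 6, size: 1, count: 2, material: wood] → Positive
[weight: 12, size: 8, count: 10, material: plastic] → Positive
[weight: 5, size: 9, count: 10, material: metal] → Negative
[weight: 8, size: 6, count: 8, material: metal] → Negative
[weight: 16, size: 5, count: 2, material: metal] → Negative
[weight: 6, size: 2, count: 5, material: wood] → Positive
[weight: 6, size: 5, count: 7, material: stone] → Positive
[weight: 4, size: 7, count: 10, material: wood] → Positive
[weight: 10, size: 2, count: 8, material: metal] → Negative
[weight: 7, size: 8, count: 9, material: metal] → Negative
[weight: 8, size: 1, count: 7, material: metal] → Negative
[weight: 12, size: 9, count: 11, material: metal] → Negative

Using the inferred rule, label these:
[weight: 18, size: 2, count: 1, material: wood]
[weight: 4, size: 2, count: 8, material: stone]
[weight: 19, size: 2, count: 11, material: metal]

Positive, Positive, Negative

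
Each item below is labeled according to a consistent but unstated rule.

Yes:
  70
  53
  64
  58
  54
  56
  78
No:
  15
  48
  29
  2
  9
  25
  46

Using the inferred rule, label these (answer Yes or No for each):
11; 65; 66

No, Yes, Yes

Rule: at least 53. This holds for each 'Yes' example and fails for each 'No' one.
11 → 11 < 53 → No.
65 → 65 ≥ 53 → Yes.
66 → 66 ≥ 53 → Yes.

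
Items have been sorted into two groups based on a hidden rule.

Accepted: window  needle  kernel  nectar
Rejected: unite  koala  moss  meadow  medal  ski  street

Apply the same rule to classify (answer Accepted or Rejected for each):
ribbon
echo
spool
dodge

Accepted, Rejected, Rejected, Rejected

The common property of the 'Accepted' items is: even length AND contains 'n'. No 'Rejected' item has it.
Accepted: ribbon, since length 6, has 'n'.
Rejected: echo, since length 4, no 'n'.
Rejected: spool, since length 5, no 'n'.
Rejected: dodge, since length 5, no 'n'.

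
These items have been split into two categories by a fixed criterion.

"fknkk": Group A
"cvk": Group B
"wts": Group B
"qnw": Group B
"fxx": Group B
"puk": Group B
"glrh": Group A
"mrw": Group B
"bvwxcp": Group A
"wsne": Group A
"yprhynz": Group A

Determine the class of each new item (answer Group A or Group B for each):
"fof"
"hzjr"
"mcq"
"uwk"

Group B, Group A, Group B, Group B

The rule appears to be: length ≥ 4.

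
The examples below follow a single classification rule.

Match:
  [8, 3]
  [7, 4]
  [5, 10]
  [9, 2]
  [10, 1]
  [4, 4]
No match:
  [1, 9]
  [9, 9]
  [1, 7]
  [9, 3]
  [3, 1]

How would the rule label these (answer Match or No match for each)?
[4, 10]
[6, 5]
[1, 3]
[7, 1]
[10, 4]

'Match' ⟺ product is even.
[4, 10]: 4·10 = 40, satisfies this → Match.
[6, 5]: 6·5 = 30, satisfies this → Match.
[1, 3]: 1·3 = 3, lacks this property → No match.
[7, 1]: 7·1 = 7, lacks this property → No match.
[10, 4]: 10·4 = 40, satisfies this → Match.

Match, Match, No match, No match, Match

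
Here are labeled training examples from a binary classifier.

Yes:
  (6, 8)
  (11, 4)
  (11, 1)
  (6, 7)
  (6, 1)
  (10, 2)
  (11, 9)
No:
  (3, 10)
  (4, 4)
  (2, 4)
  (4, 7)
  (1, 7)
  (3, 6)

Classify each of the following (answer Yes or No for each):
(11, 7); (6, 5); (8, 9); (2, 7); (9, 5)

Yes, Yes, Yes, No, Yes

Every 'Yes' example satisfies: first ≥ 6. None of the 'No' examples do.
(11, 7): first 11, has this property → Yes. (6, 5): first 6, has this property → Yes. (8, 9): first 8, has this property → Yes. (2, 7): first 2, does not satisfy this → No. (9, 5): first 9, has this property → Yes.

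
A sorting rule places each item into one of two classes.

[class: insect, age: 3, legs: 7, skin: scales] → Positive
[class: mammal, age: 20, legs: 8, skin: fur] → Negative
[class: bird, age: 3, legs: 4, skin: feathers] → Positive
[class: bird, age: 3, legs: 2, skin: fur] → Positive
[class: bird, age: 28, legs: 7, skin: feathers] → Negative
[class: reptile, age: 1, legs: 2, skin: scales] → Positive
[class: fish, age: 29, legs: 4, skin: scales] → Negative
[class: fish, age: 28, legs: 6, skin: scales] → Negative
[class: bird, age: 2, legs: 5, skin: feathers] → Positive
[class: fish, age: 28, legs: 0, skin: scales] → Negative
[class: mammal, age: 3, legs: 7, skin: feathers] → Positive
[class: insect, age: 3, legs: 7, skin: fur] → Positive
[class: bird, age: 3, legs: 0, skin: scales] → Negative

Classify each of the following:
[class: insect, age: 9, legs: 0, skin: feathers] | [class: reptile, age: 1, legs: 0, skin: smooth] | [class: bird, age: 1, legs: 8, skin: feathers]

All 'Positive' examples share one property — legs ≥ 2 AND age ≤ 3 — and every 'Negative' example lacks it.

Negative, Negative, Positive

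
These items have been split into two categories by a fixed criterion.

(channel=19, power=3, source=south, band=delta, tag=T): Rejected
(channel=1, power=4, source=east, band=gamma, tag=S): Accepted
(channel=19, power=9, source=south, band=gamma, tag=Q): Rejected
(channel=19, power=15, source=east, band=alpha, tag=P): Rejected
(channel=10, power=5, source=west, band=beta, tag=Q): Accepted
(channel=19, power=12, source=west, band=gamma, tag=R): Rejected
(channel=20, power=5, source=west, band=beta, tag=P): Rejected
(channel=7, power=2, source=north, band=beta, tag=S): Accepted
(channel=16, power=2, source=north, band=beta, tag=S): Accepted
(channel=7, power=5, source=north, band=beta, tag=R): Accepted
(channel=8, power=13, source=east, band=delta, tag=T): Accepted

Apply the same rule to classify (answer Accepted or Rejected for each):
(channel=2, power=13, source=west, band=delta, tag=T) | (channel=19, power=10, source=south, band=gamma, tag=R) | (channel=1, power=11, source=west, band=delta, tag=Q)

Accepted, Rejected, Accepted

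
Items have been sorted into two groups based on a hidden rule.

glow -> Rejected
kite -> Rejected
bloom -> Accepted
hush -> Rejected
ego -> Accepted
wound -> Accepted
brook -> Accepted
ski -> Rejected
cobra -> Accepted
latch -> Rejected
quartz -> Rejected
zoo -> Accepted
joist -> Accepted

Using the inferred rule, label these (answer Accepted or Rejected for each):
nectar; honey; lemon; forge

The distinguishing property — odd length AND contains 'o' — holds for all the 'Accepted' cases and none of the 'Rejected' cases.
nectar: length 6, no 'o' — lacks this property, so Rejected. honey: length 5, has 'o' — meets the rule, so Accepted. lemon: length 5, has 'o' — meets the rule, so Accepted. forge: length 5, has 'o' — meets the rule, so Accepted.

Rejected, Accepted, Accepted, Accepted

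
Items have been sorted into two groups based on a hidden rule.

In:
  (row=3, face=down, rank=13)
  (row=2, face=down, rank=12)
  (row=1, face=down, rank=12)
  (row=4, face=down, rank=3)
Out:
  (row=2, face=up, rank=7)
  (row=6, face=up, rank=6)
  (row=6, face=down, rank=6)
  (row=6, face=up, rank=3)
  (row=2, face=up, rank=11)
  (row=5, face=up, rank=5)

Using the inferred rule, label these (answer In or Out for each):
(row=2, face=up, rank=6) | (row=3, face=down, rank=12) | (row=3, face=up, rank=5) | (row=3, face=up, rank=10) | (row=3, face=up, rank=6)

The classifier is using: face is down AND row ≤ 4.
(row=2, face=up, rank=6): face is up, row = 2, lacks this property → Out.
(row=3, face=down, rank=12): face is down, row = 3, matches → In.
(row=3, face=up, rank=5): face is up, row = 3, lacks this property → Out.
(row=3, face=up, rank=10): face is up, row = 3, lacks this property → Out.
(row=3, face=up, rank=6): face is up, row = 3, lacks this property → Out.

Out, In, Out, Out, Out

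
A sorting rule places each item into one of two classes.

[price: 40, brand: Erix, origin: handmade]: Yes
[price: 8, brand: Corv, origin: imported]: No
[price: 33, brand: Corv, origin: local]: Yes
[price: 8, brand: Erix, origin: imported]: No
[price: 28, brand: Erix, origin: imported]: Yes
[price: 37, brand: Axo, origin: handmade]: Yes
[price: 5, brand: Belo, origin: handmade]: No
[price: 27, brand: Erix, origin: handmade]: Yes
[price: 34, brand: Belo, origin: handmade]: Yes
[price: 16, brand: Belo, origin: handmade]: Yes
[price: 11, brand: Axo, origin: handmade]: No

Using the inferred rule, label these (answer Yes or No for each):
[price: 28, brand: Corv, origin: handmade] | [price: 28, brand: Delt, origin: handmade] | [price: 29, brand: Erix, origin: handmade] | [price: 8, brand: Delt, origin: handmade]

Yes, Yes, Yes, No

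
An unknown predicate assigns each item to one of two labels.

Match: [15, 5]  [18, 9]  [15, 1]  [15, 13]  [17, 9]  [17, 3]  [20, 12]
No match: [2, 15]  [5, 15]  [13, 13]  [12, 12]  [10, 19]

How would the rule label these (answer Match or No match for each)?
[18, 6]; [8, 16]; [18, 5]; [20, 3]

All 'Match' examples share one property — first > second — and every 'No match' example lacks it.

Match, No match, Match, Match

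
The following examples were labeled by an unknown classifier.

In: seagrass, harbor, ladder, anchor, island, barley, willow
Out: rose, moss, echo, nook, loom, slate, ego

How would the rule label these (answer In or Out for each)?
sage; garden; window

Every 'In' example satisfies: length ≥ 6. None of the 'Out' examples do.
Out: sage, since length 4.
In: garden, since length 6.
In: window, since length 6.

Out, In, In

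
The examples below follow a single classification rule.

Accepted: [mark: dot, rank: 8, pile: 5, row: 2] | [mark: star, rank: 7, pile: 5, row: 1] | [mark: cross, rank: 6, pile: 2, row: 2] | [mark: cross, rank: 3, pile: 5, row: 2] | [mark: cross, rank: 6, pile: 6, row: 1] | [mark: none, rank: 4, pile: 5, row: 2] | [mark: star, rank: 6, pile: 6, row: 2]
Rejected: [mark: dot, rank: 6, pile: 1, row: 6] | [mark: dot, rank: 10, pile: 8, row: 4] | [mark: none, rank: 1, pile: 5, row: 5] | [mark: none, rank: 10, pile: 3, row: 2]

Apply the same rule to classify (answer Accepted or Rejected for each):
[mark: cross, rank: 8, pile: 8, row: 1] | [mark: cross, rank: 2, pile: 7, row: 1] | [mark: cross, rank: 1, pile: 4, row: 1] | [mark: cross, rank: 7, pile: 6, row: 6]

Accepted, Accepted, Accepted, Rejected

Rule: rank ≤ 8 AND row ≤ 2. This holds for each 'Accepted' example and fails for each 'Rejected' one.
[mark: cross, rank: 8, pile: 8, row: 1]: rank = 8, row = 1, fits → Accepted. [mark: cross, rank: 2, pile: 7, row: 1]: rank = 2, row = 1, fits → Accepted. [mark: cross, rank: 1, pile: 4, row: 1]: rank = 1, row = 1, fits → Accepted. [mark: cross, rank: 7, pile: 6, row: 6]: rank = 7, row = 6, doesn't qualify → Rejected.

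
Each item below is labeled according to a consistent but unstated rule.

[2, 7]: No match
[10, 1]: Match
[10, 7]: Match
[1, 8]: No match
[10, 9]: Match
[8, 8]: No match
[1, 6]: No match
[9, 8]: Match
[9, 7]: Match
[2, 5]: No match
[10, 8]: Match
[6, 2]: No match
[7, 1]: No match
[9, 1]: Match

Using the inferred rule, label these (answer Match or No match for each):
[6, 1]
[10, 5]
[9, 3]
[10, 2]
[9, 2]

The classifier is using: first ≥ 9.
[6, 1]: No match (first 6).
[10, 5]: Match (first 10).
[9, 3]: Match (first 9).
[10, 2]: Match (first 10).
[9, 2]: Match (first 9).

No match, Match, Match, Match, Match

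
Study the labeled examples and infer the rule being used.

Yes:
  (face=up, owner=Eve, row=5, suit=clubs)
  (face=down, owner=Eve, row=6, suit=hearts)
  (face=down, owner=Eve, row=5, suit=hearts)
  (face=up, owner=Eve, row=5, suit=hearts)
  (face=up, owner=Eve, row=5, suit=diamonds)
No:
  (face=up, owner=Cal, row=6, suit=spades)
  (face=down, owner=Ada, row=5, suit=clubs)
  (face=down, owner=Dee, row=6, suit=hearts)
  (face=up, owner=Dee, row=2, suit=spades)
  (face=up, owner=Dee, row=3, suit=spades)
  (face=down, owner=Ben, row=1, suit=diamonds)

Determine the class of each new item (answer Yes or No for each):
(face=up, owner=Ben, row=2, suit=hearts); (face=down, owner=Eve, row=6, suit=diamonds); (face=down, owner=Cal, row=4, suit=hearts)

No, Yes, No

The classifier is using: owner is Eve.
(face=up, owner=Ben, row=2, suit=hearts) — owner is Ben, hence No.
(face=down, owner=Eve, row=6, suit=diamonds) — owner is Eve, hence Yes.
(face=down, owner=Cal, row=4, suit=hearts) — owner is Cal, hence No.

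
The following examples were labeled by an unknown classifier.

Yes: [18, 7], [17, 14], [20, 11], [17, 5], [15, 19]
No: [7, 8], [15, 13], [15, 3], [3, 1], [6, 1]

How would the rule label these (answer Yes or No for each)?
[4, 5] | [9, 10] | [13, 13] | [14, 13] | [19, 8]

The simplest hypothesis consistent with all the labels is: max ≥ 17.
No: [4, 5], since max 5.
No: [9, 10], since max 10.
No: [13, 13], since max 13.
No: [14, 13], since max 14.
Yes: [19, 8], since max 19.

No, No, No, No, Yes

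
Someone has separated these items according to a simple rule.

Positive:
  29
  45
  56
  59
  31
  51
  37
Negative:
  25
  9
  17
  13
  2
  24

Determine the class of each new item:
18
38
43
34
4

Negative, Positive, Positive, Positive, Negative

A rule that fits every label: at least 29 — true of each 'Positive' example, false of each 'Negative' one.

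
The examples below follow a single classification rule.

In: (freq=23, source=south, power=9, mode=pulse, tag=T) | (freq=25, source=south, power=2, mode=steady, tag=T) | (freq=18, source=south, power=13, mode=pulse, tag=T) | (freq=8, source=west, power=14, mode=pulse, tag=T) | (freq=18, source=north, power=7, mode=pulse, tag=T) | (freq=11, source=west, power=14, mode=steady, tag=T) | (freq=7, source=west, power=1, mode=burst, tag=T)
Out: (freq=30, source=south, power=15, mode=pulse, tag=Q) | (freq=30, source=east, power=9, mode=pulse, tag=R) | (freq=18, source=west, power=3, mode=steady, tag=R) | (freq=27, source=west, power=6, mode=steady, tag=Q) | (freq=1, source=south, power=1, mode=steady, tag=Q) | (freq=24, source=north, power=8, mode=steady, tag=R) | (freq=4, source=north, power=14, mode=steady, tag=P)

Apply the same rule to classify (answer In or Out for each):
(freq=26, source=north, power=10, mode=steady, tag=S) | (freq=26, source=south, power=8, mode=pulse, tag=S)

Out, Out

Comparing the two groups points to one rule — tag is T.
(freq=26, source=north, power=10, mode=steady, tag=S): Out (tag is S).
(freq=26, source=south, power=8, mode=pulse, tag=S): Out (tag is S).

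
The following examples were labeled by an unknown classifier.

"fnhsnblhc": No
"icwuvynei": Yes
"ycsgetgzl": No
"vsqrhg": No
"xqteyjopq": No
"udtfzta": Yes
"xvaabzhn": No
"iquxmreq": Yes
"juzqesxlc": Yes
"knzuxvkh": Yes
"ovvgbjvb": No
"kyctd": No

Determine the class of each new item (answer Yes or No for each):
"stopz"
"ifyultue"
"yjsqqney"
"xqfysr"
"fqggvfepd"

A rule that fits every label: contains 'u' — true of each 'Yes' example, false of each 'No' one.
"stopz": No (no 'u'). "ifyultue": Yes (has 'u'). "yjsqqney": No (no 'u'). "xqfysr": No (no 'u'). "fqggvfepd": No (no 'u').

No, Yes, No, No, No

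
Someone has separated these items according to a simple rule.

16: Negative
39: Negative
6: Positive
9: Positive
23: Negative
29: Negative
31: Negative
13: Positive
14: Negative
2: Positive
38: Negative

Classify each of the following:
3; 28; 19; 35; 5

The classifier is using: at most 13.
3: Positive (3 ≤ 13).
28: Negative (28 > 13).
19: Negative (19 > 13).
35: Negative (35 > 13).
5: Positive (5 ≤ 13).

Positive, Negative, Negative, Negative, Positive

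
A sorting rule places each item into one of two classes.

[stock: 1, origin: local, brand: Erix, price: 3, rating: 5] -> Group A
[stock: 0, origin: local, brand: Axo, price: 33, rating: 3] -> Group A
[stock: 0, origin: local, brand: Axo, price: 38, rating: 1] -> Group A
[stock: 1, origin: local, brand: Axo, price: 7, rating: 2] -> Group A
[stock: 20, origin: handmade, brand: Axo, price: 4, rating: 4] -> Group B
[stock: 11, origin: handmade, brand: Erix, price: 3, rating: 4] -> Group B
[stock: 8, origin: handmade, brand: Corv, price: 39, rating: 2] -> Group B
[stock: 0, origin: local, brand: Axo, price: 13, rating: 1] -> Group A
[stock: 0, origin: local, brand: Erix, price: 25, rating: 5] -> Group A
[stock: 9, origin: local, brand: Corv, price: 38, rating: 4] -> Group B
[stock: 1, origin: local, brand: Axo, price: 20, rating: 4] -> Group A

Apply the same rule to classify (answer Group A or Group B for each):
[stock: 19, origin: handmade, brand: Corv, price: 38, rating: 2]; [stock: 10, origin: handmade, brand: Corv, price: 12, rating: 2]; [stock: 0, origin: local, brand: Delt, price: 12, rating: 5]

Rule: stock ≤ 1. This holds for each 'Group A' example and fails for each 'Group B' one.
[stock: 19, origin: handmade, brand: Corv, price: 38, rating: 2]: Group B (stock = 19). [stock: 10, origin: handmade, brand: Corv, price: 12, rating: 2]: Group B (stock = 10). [stock: 0, origin: local, brand: Delt, price: 12, rating: 5]: Group A (stock = 0).

Group B, Group B, Group A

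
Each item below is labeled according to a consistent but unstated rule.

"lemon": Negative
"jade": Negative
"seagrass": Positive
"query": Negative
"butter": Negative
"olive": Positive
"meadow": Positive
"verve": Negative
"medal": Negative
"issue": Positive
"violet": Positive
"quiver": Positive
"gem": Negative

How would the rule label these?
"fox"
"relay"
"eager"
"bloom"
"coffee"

Negative, Negative, Positive, Negative, Positive

All 'Positive' examples share one property — has ≥ 3 vowels — and every 'Negative' example lacks it.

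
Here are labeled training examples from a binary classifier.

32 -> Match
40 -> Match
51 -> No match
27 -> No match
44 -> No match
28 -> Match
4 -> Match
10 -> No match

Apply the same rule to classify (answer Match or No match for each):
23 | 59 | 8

Rule: multiple of 4 AND at most 40. This holds for each 'Match' example and fails for each 'No match' one.

No match, No match, Match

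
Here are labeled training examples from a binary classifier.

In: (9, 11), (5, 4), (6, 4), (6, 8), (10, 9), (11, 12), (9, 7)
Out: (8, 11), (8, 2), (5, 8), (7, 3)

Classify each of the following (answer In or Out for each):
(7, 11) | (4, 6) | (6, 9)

One predicate separates the groups cleanly: |first − second| ≤ 2.
(7, 11) — |7−11| = 4, hence Out.
(4, 6) — |4−6| = 2, hence In.
(6, 9) — |6−9| = 3, hence Out.

Out, In, Out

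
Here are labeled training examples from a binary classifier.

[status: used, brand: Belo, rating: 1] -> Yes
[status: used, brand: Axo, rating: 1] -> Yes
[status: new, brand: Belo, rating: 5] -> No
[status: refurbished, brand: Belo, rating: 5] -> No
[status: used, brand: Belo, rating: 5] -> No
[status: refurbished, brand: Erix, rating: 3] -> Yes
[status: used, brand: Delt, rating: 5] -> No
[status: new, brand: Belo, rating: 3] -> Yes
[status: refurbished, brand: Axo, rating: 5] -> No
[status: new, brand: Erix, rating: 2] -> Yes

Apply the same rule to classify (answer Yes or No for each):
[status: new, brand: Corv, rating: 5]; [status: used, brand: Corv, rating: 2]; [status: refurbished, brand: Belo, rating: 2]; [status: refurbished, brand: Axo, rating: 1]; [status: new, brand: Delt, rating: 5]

No, Yes, Yes, Yes, No

The simplest hypothesis consistent with all the labels is: rating ≤ 3.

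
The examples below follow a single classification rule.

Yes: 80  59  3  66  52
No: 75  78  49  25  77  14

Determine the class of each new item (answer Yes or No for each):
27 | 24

Checking candidate rules against both groups, what survives is: ≡ 3 (mod 7).
27: No (27 mod 7 = 6).
24: Yes (24 mod 7 = 3).

No, Yes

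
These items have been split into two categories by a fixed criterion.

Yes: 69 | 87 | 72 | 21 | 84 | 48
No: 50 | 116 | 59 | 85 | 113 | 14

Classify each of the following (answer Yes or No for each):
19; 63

Rule: multiple of 3. This holds for each 'Yes' example and fails for each 'No' one.
19: 19 = 3·6 + 1, doesn't qualify → No.
63: 63 = 3·21, passes → Yes.

No, Yes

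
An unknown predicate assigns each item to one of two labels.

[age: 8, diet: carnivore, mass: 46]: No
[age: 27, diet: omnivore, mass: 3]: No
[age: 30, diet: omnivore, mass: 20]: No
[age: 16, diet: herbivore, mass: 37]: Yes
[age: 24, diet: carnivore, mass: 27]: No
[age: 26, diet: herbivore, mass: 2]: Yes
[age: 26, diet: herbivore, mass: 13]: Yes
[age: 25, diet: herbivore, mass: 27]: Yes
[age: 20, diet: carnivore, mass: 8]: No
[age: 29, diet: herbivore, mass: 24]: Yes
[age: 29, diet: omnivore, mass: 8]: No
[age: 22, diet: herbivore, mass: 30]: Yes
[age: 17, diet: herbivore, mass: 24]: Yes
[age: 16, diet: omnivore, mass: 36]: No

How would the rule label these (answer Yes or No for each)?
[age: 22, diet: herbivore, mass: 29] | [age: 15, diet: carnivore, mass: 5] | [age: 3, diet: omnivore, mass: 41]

Yes, No, No

The simplest hypothesis consistent with all the labels is: diet is herbivore.
[age: 22, diet: herbivore, mass: 29] → diet is herbivore → Yes.
[age: 15, diet: carnivore, mass: 5] → diet is carnivore → No.
[age: 3, diet: omnivore, mass: 41] → diet is omnivore → No.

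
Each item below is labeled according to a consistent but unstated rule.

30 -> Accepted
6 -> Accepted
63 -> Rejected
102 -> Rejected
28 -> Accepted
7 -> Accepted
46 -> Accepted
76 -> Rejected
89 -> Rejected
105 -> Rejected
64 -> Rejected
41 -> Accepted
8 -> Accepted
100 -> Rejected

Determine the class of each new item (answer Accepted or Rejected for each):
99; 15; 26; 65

Rejected, Accepted, Accepted, Rejected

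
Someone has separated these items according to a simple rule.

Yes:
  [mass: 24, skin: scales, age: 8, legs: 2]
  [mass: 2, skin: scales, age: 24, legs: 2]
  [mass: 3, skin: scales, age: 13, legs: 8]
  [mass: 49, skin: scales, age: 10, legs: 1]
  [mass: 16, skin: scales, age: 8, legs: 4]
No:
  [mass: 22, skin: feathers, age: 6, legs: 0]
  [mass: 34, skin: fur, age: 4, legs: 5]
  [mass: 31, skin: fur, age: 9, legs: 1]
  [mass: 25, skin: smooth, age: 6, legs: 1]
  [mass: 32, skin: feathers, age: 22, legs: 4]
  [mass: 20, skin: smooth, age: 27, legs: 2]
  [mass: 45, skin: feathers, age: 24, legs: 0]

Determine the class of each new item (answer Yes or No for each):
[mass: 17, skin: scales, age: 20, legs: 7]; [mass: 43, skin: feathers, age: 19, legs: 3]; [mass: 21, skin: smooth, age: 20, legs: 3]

Yes, No, No

The common property of the 'Yes' items is: skin is scales. No 'No' item has it.
[mass: 17, skin: scales, age: 20, legs: 7]: Yes (skin is scales). [mass: 43, skin: feathers, age: 19, legs: 3]: No (skin is feathers). [mass: 21, skin: smooth, age: 20, legs: 3]: No (skin is smooth).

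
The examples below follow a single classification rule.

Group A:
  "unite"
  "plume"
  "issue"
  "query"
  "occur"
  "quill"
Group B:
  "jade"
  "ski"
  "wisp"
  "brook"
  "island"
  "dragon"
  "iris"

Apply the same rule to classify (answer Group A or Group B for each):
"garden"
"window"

Group B, Group B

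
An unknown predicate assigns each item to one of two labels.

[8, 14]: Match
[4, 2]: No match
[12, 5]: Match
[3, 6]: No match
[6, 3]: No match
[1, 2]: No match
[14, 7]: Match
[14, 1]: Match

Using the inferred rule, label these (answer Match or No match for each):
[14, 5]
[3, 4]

The common property of the 'Match' items is: sum ≥ 15. No 'No match' item has it.
[14, 5] — 14+5 = 19, hence Match. [3, 4] — 3+4 = 7, hence No match.

Match, No match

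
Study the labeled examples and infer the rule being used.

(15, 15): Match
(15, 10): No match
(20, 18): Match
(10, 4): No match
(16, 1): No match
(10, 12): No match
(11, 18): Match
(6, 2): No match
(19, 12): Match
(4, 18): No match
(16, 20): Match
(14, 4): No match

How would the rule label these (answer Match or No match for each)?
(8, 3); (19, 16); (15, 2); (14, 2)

No match, Match, No match, No match

Every 'Match' example satisfies: sum ≥ 29. None of the 'No match' examples do.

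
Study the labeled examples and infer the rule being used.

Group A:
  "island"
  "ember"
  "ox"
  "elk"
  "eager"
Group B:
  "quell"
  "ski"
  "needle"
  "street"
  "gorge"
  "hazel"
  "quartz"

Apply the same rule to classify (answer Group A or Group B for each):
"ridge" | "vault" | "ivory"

Group B, Group B, Group A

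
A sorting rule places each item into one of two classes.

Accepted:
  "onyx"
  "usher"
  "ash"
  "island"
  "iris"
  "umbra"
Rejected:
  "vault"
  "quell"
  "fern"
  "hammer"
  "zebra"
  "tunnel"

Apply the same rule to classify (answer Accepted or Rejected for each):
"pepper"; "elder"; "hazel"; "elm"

Rejected, Accepted, Rejected, Accepted

The common property of the 'Accepted' items is: starts with a vowel. No 'Rejected' item has it.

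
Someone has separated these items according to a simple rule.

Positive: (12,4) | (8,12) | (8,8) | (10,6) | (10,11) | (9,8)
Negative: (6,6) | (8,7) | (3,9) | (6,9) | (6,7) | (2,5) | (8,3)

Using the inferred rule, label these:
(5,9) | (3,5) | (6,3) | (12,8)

The classifier is using: sum ≥ 16.
(5,9): Negative (5+9 = 14).
(3,5): Negative (3+5 = 8).
(6,3): Negative (6+3 = 9).
(12,8): Positive (12+8 = 20).

Negative, Negative, Negative, Positive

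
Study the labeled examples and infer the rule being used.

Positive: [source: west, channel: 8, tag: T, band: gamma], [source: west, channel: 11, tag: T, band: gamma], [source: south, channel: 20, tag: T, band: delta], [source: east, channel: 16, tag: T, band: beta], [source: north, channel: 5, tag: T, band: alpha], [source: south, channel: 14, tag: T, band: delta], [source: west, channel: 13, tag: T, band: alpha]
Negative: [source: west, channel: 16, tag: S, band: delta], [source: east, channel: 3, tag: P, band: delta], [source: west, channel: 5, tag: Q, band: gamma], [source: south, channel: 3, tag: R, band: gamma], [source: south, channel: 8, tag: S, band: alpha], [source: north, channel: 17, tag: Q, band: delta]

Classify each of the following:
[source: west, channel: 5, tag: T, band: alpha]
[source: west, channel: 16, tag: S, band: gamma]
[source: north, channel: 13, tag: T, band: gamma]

Positive, Negative, Positive

The simplest hypothesis consistent with all the labels is: tag is T.
[source: west, channel: 5, tag: T, band: alpha]: Positive (tag is T).
[source: west, channel: 16, tag: S, band: gamma]: Negative (tag is S).
[source: north, channel: 13, tag: T, band: gamma]: Positive (tag is T).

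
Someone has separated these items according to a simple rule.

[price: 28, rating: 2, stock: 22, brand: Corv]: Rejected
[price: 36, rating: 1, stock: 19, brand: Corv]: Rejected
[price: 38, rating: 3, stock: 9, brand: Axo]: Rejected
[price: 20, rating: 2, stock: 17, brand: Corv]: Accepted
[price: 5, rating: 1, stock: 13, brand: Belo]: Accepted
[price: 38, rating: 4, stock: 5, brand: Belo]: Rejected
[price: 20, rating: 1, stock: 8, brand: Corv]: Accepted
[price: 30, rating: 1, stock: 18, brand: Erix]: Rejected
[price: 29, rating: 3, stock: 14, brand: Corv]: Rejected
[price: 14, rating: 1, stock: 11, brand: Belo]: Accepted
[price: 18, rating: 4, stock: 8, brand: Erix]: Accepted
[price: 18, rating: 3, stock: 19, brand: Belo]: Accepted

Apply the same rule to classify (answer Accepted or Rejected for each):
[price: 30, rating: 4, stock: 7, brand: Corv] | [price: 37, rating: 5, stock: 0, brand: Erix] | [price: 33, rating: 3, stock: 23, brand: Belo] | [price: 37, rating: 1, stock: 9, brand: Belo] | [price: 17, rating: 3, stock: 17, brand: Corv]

Rejected, Rejected, Rejected, Rejected, Accepted

The simplest hypothesis consistent with all the labels is: price ≤ 20.
[price: 30, rating: 4, stock: 7, brand: Corv] — price = 30, hence Rejected.
[price: 37, rating: 5, stock: 0, brand: Erix] — price = 37, hence Rejected.
[price: 33, rating: 3, stock: 23, brand: Belo] — price = 33, hence Rejected.
[price: 37, rating: 1, stock: 9, brand: Belo] — price = 37, hence Rejected.
[price: 17, rating: 3, stock: 17, brand: Corv] — price = 17, hence Accepted.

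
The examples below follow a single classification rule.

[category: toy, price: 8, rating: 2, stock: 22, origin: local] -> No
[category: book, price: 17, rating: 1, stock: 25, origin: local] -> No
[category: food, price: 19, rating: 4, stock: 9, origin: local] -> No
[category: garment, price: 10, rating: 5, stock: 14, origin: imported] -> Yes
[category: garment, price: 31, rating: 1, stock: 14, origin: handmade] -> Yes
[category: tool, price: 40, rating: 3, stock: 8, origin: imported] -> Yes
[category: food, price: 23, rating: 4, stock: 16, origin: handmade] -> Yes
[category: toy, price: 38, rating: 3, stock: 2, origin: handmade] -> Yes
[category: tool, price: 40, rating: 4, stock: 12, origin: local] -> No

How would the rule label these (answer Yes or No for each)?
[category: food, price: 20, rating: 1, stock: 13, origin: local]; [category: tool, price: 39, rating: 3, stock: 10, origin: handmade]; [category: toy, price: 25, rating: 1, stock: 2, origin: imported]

No, Yes, Yes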